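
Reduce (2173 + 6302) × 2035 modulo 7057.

6374

2173 + 6302 = 8475 ≡ 1418 (mod 7057)
1418 × 2035 = 2885630 ≡ 6374 (mod 7057)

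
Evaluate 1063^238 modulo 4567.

By square-and-multiply:
238 in binary is 11101110, i.e. 238 = 128 + 64 + 32 + 8 + 4 + 2.
1063^1 ≡ 1063 (mod 4567)
1063^2 ≡ 1063^2 = 1129969 ≡ 1920 (mod 4567)
1063^4 ≡ 1920^2 = 3686400 ≡ 831 (mod 4567)
1063^8 ≡ 831^2 = 690561 ≡ 944 (mod 4567)
1063^16 ≡ 944^2 = 891136 ≡ 571 (mod 4567)
1063^32 ≡ 571^2 = 326041 ≡ 1784 (mod 4567)
1063^64 ≡ 1784^2 = 3182656 ≡ 4024 (mod 4567)
1063^128 ≡ 4024^2 = 16192576 ≡ 2561 (mod 4567)
1063^238 = 1063^128 · 1063^64 · 1063^32 · 1063^8 · 1063^4 · 1063^2 ≡ 2561 · 4024 · 1784 · 944 · 831 · 1920 (mod 4567).
Accumulate the product:
2561 · 4024 = 10305464 ≡ 2312
2312 · 1784 = 4124608 ≡ 607
607 · 944 = 573008 ≡ 2133
2133 · 831 = 1772523 ≡ 527
527 · 1920 = 1011840 ≡ 2533

2533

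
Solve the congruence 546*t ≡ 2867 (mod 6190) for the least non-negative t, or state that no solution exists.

no solution

gcd(546, 6190) = 2, and 2 does not divide 2867.
So the congruence has no solution.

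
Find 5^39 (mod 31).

1

5^1 ≡ 5 (mod 31)
5^2 ≡ 5^2 = 25 (mod 31)
5^4 ≡ 25^2 = 625 ≡ 5 (mod 31)
5^8 ≡ 5^2 = 25 (mod 31)
5^16 ≡ 25^2 = 625 ≡ 5 (mod 31)
5^32 ≡ 5^2 = 25 (mod 31)
5^39 = 5^32 × 5^4 × 5^2 × 5^1 ≡ 25 × 5 × 25 × 5 (mod 31).
Accumulate the product:
25 × 5 = 125 ≡ 1
1 × 25 = 25
25 × 5 = 125 ≡ 1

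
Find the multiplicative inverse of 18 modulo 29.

By the extended Euclidean algorithm:
29 = 1*18 + 11
18 = 1*11 + 7
11 = 1*7 + 4
7 = 1*4 + 3
4 = 1*3 + 1
3 = 3*1 + 0
gcd(18, 29) = 1, so the inverse exists.
Back-substitute for 1:
1 = 1*4 − 1*3
  = −1*7 + 2*4
  = 2*11 − 3*7
  = −3*18 + 5*11
  = 5*29 − 8*18
So 18⁻¹ ≡ −8 ≡ 21 (mod 29).

21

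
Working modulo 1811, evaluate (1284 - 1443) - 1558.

94

1284 - 1443 = -159 ≡ 1652 (mod 1811)
1652 - 1558 = 94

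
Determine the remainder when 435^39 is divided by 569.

By square-and-multiply:
39 in binary is 100111, i.e. 39 = 32 + 4 + 2 + 1.
435^1 ≡ 435 (mod 569)
435^2 ≡ 435^2 = 189225 ≡ 317 (mod 569)
435^4 ≡ 317^2 = 100489 ≡ 345 (mod 569)
435^8 ≡ 345^2 = 119025 ≡ 104 (mod 569)
435^16 ≡ 104^2 = 10816 ≡ 5 (mod 569)
435^32 ≡ 5^2 = 25 (mod 569)
435^39 = 435^32 * 435^4 * 435^2 * 435^1 ≡ 25 * 345 * 317 * 435 (mod 569).
Accumulate the product:
25 * 345 = 8625 ≡ 90
90 * 317 = 28530 ≡ 80
80 * 435 = 34800 ≡ 91

91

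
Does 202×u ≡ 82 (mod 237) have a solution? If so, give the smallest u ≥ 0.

106

gcd(202, 237) = 1, so a unique solution mod 237 exists.
202⁻¹ ≡ 88 (mod 237).
u ≡ 88×82 ≡ 106 (mod 237).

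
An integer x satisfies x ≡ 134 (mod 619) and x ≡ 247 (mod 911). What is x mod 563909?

183358

619⁻¹ mod 911: 619×833 ≡ 1 (mod 911), so 619⁻¹ ≡ 833.
x = 134 + 619×((247 − 134)×833 mod 911) = 134 + 619×296 = 183358.
Check: 183358 mod 619 = 134, 183358 mod 911 = 247. ✓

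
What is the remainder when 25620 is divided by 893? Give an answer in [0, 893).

25620 = 28·893 + 616, so 25620 ≡ 616 (mod 893).

616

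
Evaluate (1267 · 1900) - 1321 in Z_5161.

953

1267 · 1900 = 2407300 ≡ 2274 (mod 5161)
2274 - 1321 = 953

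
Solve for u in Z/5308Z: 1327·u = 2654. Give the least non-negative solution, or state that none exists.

2

gcd(1327, 5308) = 1327, and 1327 | 2654, so solutions exist.
Divide through by 1327: 1·u ≡ 2 mod 4.
1⁻¹ ≡ 1 (mod 4).
u ≡ 1·2 ≡ 2 (mod 4).
The smallest non-negative solution is u = 2.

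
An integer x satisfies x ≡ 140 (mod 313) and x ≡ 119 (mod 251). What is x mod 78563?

8904

313⁻¹ mod 251: 313×166 ≡ 1 (mod 251), so 313⁻¹ ≡ 166.
x = 140 + 313×((119 − 140)×166 mod 251) = 140 + 313×28 = 8904.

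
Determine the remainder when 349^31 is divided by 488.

261

349^1 ≡ 349 (mod 488)
349^2 ≡ 349^2 = 121801 ≡ 289 (mod 488)
349^4 ≡ 289^2 = 83521 ≡ 73 (mod 488)
349^8 ≡ 73^2 = 5329 ≡ 449 (mod 488)
349^16 ≡ 449^2 = 201601 ≡ 57 (mod 488)
349^31 = 349^16 × 349^8 × 349^4 × 349^2 × 349^1 ≡ 57 × 449 × 73 × 289 × 349 (mod 488).
Accumulate the product:
57 × 449 = 25593 ≡ 217
217 × 73 = 15841 ≡ 225
225 × 289 = 65025 ≡ 121
121 × 349 = 42229 ≡ 261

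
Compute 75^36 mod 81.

36 in binary is 100100, i.e. 36 = 32 + 4.
75^1 ≡ 75 (mod 81)
75^2 ≡ 75^2 = 5625 ≡ 36 (mod 81)
75^4 ≡ 36^2 = 1296 ≡ 0 (mod 81)
75^8 ≡ 0^2 = 0 (mod 81)
75^16 ≡ 0^2 = 0 (mod 81)
75^32 ≡ 0^2 = 0 (mod 81)
75^36 = 75^32 * 75^4 ≡ 0 * 0 (mod 81).
0 * 0 = 0 ≡ 0 (mod 81).

0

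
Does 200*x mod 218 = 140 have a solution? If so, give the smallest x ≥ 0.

77

gcd(200, 218) = 2, and 2 | 140, so solutions exist.
Divide through by 2: 100*x mod 109 = 70.
100⁻¹ ≡ 12 (mod 109).
x ≡ 12*70 ≡ 77 (mod 109).
The smallest non-negative solution is x = 77.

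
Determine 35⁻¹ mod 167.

105

Run the extended Euclidean algorithm:
167 = 4·35 + 27
35 = 1·27 + 8
27 = 3·8 + 3
8 = 2·3 + 2
3 = 1·2 + 1
2 = 2·1 + 0
gcd(35, 167) = 1, so the inverse exists.
Back-substitute for 1:
1 = 1·3 − 1·2
  = −1·8 + 3·3
  = 3·27 − 10·8
  = −10·35 + 13·27
  = 13·167 − 62·35
So 35⁻¹ ≡ −62 ≡ 105 (mod 167).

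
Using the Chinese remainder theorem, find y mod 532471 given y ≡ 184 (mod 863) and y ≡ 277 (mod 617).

863⁻¹ mod 617: 863·153 ≡ 1 (mod 617), so 863⁻¹ ≡ 153.
y = 184 + 863·((277 − 184)·153 mod 617) = 184 + 863·38 = 32978.

32978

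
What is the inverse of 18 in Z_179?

Apply the Euclidean algorithm and back-substitute:
179 = 9*18 + 17
18 = 1*17 + 1
17 = 17*1 + 0
gcd(18, 179) = 1, so the inverse exists.
Bézout: 1 = −1*179 + 10*18.
So 18⁻¹ ≡ 10 (mod 179).

10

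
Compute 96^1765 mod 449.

96^1 ≡ 96 (mod 449)
96^2 ≡ 96^2 = 9216 ≡ 236 (mod 449)
96^4 ≡ 236^2 = 55696 ≡ 20 (mod 449)
96^8 ≡ 20^2 = 400 (mod 449)
96^16 ≡ 400^2 = 160000 ≡ 156 (mod 449)
96^32 ≡ 156^2 = 24336 ≡ 90 (mod 449)
96^64 ≡ 90^2 = 8100 ≡ 18 (mod 449)
96^128 ≡ 18^2 = 324 (mod 449)
96^256 ≡ 324^2 = 104976 ≡ 359 (mod 449)
96^512 ≡ 359^2 = 128881 ≡ 18 (mod 449)
96^1024 ≡ 18^2 = 324 (mod 449)
96^1765 = 96^1024 * 96^512 * 96^128 * 96^64 * 96^32 * 96^4 * 96^1 ≡ 324 * 18 * 324 * 18 * 90 * 20 * 96 (mod 449).
Accumulate the product:
324 * 18 = 5832 ≡ 444
444 * 324 = 143856 ≡ 176
176 * 18 = 3168 ≡ 25
25 * 90 = 2250 ≡ 5
5 * 20 = 100
100 * 96 = 9600 ≡ 171

171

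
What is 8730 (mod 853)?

200

8730 = 10*853 + 200, so 8730 ≡ 200 (mod 853).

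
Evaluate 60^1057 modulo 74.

60

1057 in binary is 10000100001, i.e. 1057 = 1024 + 32 + 1.
60^1 ≡ 60 (mod 74)
60^2 ≡ 60^2 = 3600 ≡ 48 (mod 74)
60^4 ≡ 48^2 = 2304 ≡ 10 (mod 74)
60^8 ≡ 10^2 = 100 ≡ 26 (mod 74)
60^16 ≡ 26^2 = 676 ≡ 10 (mod 74)
60^32 ≡ 10^2 = 100 ≡ 26 (mod 74)
60^64 ≡ 26^2 = 676 ≡ 10 (mod 74)
60^128 ≡ 10^2 = 100 ≡ 26 (mod 74)
60^256 ≡ 26^2 = 676 ≡ 10 (mod 74)
60^512 ≡ 10^2 = 100 ≡ 26 (mod 74)
60^1024 ≡ 26^2 = 676 ≡ 10 (mod 74)
60^1057 = 60^1024 × 60^32 × 60^1 ≡ 10 × 26 × 60 (mod 74).
Accumulate the product:
10 × 26 = 260 ≡ 38
38 × 60 = 2280 ≡ 60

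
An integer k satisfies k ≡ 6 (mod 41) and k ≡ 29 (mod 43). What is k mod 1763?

416

41⁻¹ mod 43: 41×21 ≡ 1 (mod 43), so 41⁻¹ ≡ 21.
k = 6 + 41×((29 − 6)×21 mod 43) = 6 + 41×10 = 416.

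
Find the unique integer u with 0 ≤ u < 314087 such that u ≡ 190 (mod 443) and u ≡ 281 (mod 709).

443⁻¹ mod 709: 443×701 ≡ 1 (mod 709), so 443⁻¹ ≡ 701.
u = 190 + 443×((281 − 190)×701 mod 709) = 190 + 443×690 = 305860.
Check: 305860 mod 443 = 190, 305860 mod 709 = 281. ✓

305860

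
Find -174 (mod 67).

27

-174 = -3×67 + 27, so -174 ≡ 27 (mod 67).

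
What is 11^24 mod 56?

11^1 ≡ 11 (mod 56)
11^2 ≡ 11^2 = 121 ≡ 9 (mod 56)
11^4 ≡ 9^2 = 81 ≡ 25 (mod 56)
11^8 ≡ 25^2 = 625 ≡ 9 (mod 56)
11^16 ≡ 9^2 = 81 ≡ 25 (mod 56)
11^24 = 11^16 × 11^8 ≡ 25 × 9 (mod 56).
25 × 9 = 225 ≡ 1 (mod 56).

1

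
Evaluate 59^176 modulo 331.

By square-and-multiply:
176 in binary is 10110000, i.e. 176 = 128 + 32 + 16.
59^1 ≡ 59 (mod 331)
59^2 ≡ 59^2 = 3481 ≡ 171 (mod 331)
59^4 ≡ 171^2 = 29241 ≡ 113 (mod 331)
59^8 ≡ 113^2 = 12769 ≡ 191 (mod 331)
59^16 ≡ 191^2 = 36481 ≡ 71 (mod 331)
59^32 ≡ 71^2 = 5041 ≡ 76 (mod 331)
59^64 ≡ 76^2 = 5776 ≡ 149 (mod 331)
59^128 ≡ 149^2 = 22201 ≡ 24 (mod 331)
59^176 = 59^128 × 59^32 × 59^16 ≡ 24 × 76 × 71 (mod 331).
Accumulate the product:
24 × 76 = 1824 ≡ 169
169 × 71 = 11999 ≡ 83

83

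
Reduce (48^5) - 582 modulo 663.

(48)^5 ≡ 471 (mod 663)
471 - 582 = -111 ≡ 552 (mod 663)

552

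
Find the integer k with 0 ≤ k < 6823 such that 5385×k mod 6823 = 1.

By the extended Euclidean algorithm:
6823 = 1×5385 + 1438
5385 = 3×1438 + 1071
1438 = 1×1071 + 367
1071 = 2×367 + 337
367 = 1×337 + 30
337 = 11×30 + 7
30 = 4×7 + 2
7 = 3×2 + 1
2 = 2×1 + 0
gcd(5385, 6823) = 1, so the inverse exists.
Back-substitute for 1:
1 = 1×7 − 3×2
  = −3×30 + 13×7
  = 13×337 − 146×30
  = −146×367 + 159×337
  = 159×1071 − 464×367
  = −464×1438 + 623×1071
  = 623×5385 − 2333×1438
  = −2333×6823 + 2956×5385
So 5385⁻¹ ≡ 2956 (mod 6823).

2956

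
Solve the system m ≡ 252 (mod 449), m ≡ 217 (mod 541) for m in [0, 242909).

119237

449⁻¹ mod 541: 449×147 ≡ 1 (mod 541), so 449⁻¹ ≡ 147.
m = 252 + 449×((217 − 252)×147 mod 541) = 252 + 449×265 = 119237.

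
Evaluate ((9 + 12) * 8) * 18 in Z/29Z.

8

9 + 12 = 21
21 * 8 = 168 ≡ 23 (mod 29)
23 * 18 = 414 ≡ 8 (mod 29)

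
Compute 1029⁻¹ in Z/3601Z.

7

3601 = 3*1029 + 514
1029 = 2*514 + 1
514 = 514*1 + 0
gcd(1029, 3601) = 1, so the inverse exists.
Bézout: 1 = −2*3601 + 7*1029.
So 1029⁻¹ ≡ 7 (mod 3601).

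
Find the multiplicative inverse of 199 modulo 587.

587 = 2*199 + 189
199 = 1*189 + 10
189 = 18*10 + 9
10 = 1*9 + 1
9 = 9*1 + 0
gcd(199, 587) = 1, so the inverse exists.
Back-substitute for 1:
1 = 1*10 − 1*9
  = −1*189 + 19*10
  = 19*199 − 20*189
  = −20*587 + 59*199
So 199⁻¹ ≡ 59 (mod 587).

59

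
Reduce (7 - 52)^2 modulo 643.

7 - 52 = -45 ≡ 598 (mod 643)
(598)^2 ≡ 96 (mod 643)

96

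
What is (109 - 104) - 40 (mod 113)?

78

109 - 104 = 5
5 - 40 = -35 ≡ 78 (mod 113)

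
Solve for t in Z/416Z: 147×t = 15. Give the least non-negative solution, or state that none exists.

85

gcd(147, 416) = 1, so a unique solution mod 416 exists.
147⁻¹ ≡ 283 (mod 416).
t ≡ 283×15 ≡ 85 (mod 416).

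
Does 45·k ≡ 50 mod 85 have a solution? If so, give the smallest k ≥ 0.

gcd(45, 85) = 5, and 5 | 50, so solutions exist.
Divide through by 5: 9·k ≡ 10 mod 17.
9⁻¹ ≡ 2 (mod 17).
k ≡ 2·10 ≡ 3 (mod 17).
The smallest non-negative solution is k = 3.

3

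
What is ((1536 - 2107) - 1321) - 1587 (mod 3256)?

1536 - 2107 = -571 ≡ 2685 (mod 3256)
2685 - 1321 = 1364
1364 - 1587 = -223 ≡ 3033 (mod 3256)

3033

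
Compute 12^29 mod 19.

Compute successive squares:
29 in binary is 11101, i.e. 29 = 16 + 8 + 4 + 1.
12^1 ≡ 12 (mod 19)
12^2 ≡ 12^2 = 144 ≡ 11 (mod 19)
12^4 ≡ 11^2 = 121 ≡ 7 (mod 19)
12^8 ≡ 7^2 = 49 ≡ 11 (mod 19)
12^16 ≡ 11^2 = 121 ≡ 7 (mod 19)
12^29 = 12^16 · 12^8 · 12^4 · 12^1 ≡ 7 · 11 · 7 · 12 (mod 19).
Accumulate the product:
7 · 11 = 77 ≡ 1
1 · 7 = 7
7 · 12 = 84 ≡ 8

8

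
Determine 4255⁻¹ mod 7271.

7271 = 1*4255 + 3016
4255 = 1*3016 + 1239
3016 = 2*1239 + 538
1239 = 2*538 + 163
538 = 3*163 + 49
163 = 3*49 + 16
49 = 3*16 + 1
16 = 16*1 + 0
gcd(4255, 7271) = 1, so the inverse exists.
Bézout: 1 = 261*7271 − 446*4255.
So 4255⁻¹ ≡ −446 ≡ 6825 (mod 7271).

6825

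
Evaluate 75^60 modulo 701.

60 in binary is 111100, i.e. 60 = 32 + 16 + 8 + 4.
75^1 ≡ 75 (mod 701)
75^2 ≡ 75^2 = 5625 ≡ 17 (mod 701)
75^4 ≡ 17^2 = 289 (mod 701)
75^8 ≡ 289^2 = 83521 ≡ 102 (mod 701)
75^16 ≡ 102^2 = 10404 ≡ 590 (mod 701)
75^32 ≡ 590^2 = 348100 ≡ 404 (mod 701)
75^60 = 75^32 · 75^16 · 75^8 · 75^4 ≡ 404 · 590 · 102 · 289 (mod 701).
Accumulate the product:
404 · 590 = 238360 ≡ 20
20 · 102 = 2040 ≡ 638
638 · 289 = 184382 ≡ 19

19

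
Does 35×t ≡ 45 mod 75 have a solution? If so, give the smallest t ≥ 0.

12

gcd(35, 75) = 5, and 5 | 45, so solutions exist.
Divide through by 5: 7×t ≡ 9 mod 15.
7⁻¹ ≡ 13 (mod 15).
t ≡ 13×9 ≡ 12 (mod 15).
The smallest non-negative solution is t = 12.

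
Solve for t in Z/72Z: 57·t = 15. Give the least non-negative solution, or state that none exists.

gcd(57, 72) = 3, and 3 | 15, so solutions exist.
Divide through by 3: 19·t ≡ 5 (mod 24).
19⁻¹ ≡ 19 (mod 24).
t ≡ 19·5 ≡ 23 (mod 24).
The smallest non-negative solution is t = 23.

23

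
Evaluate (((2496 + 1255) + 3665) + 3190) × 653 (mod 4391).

1111

2496 + 1255 = 3751
3751 + 3665 = 7416 ≡ 3025 (mod 4391)
3025 + 3190 = 6215 ≡ 1824 (mod 4391)
1824 × 653 = 1191072 ≡ 1111 (mod 4391)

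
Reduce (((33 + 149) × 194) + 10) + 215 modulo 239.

33 + 149 = 182
182 × 194 = 35308 ≡ 175 (mod 239)
175 + 10 = 185
185 + 215 = 400 ≡ 161 (mod 239)

161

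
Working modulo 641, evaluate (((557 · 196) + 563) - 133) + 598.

557 · 196 = 109172 ≡ 202 (mod 641)
202 + 563 = 765 ≡ 124 (mod 641)
124 - 133 = -9 ≡ 632 (mod 641)
632 + 598 = 1230 ≡ 589 (mod 641)

589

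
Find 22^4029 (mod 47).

Using repeated squaring:
4029 in binary is 111110111101, i.e. 4029 = 2048 + 1024 + 512 + 256 + 128 + 32 + 16 + 8 + 4 + 1.
22^1 ≡ 22 (mod 47)
22^2 ≡ 22^2 = 484 ≡ 14 (mod 47)
22^4 ≡ 14^2 = 196 ≡ 8 (mod 47)
22^8 ≡ 8^2 = 64 ≡ 17 (mod 47)
22^16 ≡ 17^2 = 289 ≡ 7 (mod 47)
22^32 ≡ 7^2 = 49 ≡ 2 (mod 47)
22^64 ≡ 2^2 = 4 (mod 47)
22^128 ≡ 4^2 = 16 (mod 47)
22^256 ≡ 16^2 = 256 ≡ 21 (mod 47)
22^512 ≡ 21^2 = 441 ≡ 18 (mod 47)
22^1024 ≡ 18^2 = 324 ≡ 42 (mod 47)
22^2048 ≡ 42^2 = 1764 ≡ 25 (mod 47)
22^4029 = 22^2048 * 22^1024 * 22^512 * 22^256 * 22^128 * 22^32 * 22^16 * 22^8 * 22^4 * 22^1 ≡ 25 * 42 * 18 * 21 * 16 * 2 * 7 * 17 * 8 * 22 (mod 47).
Accumulate the product:
25 * 42 = 1050 ≡ 16
16 * 18 = 288 ≡ 6
6 * 21 = 126 ≡ 32
32 * 16 = 512 ≡ 42
42 * 2 = 84 ≡ 37
37 * 7 = 259 ≡ 24
24 * 17 = 408 ≡ 32
32 * 8 = 256 ≡ 21
21 * 22 = 462 ≡ 39

39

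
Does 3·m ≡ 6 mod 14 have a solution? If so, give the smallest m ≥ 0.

2

gcd(3, 14) = 1, so a unique solution mod 14 exists.
3⁻¹ ≡ 5 (mod 14).
m ≡ 5·6 ≡ 2 (mod 14).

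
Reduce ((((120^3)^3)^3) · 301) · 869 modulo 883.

(120)^3 ≡ 852 (mod 883)
(852)^3 ≡ 231 (mod 883)
(231)^3 ≡ 594 (mod 883)
594 · 301 = 178794 ≡ 428 (mod 883)
428 · 869 = 371932 ≡ 189 (mod 883)

189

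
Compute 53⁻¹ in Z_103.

Run the extended Euclidean algorithm:
103 = 1·53 + 50
53 = 1·50 + 3
50 = 16·3 + 2
3 = 1·2 + 1
2 = 2·1 + 0
gcd(53, 103) = 1, so the inverse exists.
Back-substitute for 1:
1 = 1·3 − 1·2
  = −1·50 + 17·3
  = 17·53 − 18·50
  = −18·103 + 35·53
So 53⁻¹ ≡ 35 (mod 103).

35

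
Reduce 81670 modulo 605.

600

81670 = 134·605 + 600, so 81670 ≡ 600 (mod 605).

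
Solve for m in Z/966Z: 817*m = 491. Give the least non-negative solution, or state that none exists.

269

gcd(817, 966) = 1, so a unique solution mod 966 exists.
817⁻¹ ≡ 577 (mod 966).
m ≡ 577*491 ≡ 269 (mod 966).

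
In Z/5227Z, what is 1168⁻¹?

631

Run the extended Euclidean algorithm:
5227 = 4×1168 + 555
1168 = 2×555 + 58
555 = 9×58 + 33
58 = 1×33 + 25
33 = 1×25 + 8
25 = 3×8 + 1
8 = 8×1 + 0
gcd(1168, 5227) = 1, so the inverse exists.
Bézout: 1 = −141×5227 + 631×1168.
So 1168⁻¹ ≡ 631 (mod 5227).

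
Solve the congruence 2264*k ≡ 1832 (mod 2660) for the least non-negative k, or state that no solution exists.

123

gcd(2264, 2660) = 4, and 4 | 1832, so solutions exist.
Divide through by 4: 566*k ≡ 458 (mod 665).
566⁻¹ ≡ 356 (mod 665).
k ≡ 356*458 ≡ 123 (mod 665).
The smallest non-negative solution is k = 123.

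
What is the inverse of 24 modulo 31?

Run the extended Euclidean algorithm:
31 = 1*24 + 7
24 = 3*7 + 3
7 = 2*3 + 1
3 = 3*1 + 0
gcd(24, 31) = 1, so the inverse exists.
Bézout: 1 = 7*31 − 9*24.
So 24⁻¹ ≡ −9 ≡ 22 (mod 31).

22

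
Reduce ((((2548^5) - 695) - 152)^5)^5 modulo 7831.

6560

(2548)^5 ≡ 3061 (mod 7831)
3061 - 695 = 2366
2366 - 152 = 2214
(2214)^5 ≡ 5125 (mod 7831)
(5125)^5 ≡ 6560 (mod 7831)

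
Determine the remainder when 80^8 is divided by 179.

Using repeated squaring:
80^1 ≡ 80 (mod 179)
80^2 ≡ 80^2 = 6400 ≡ 135 (mod 179)
80^4 ≡ 135^2 = 18225 ≡ 146 (mod 179)
80^8 ≡ 146^2 = 21316 ≡ 15 (mod 179)
So 80^8 ≡ 15 (mod 179).

15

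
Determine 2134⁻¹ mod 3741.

2158

Apply the Euclidean algorithm and back-substitute:
3741 = 1×2134 + 1607
2134 = 1×1607 + 527
1607 = 3×527 + 26
527 = 20×26 + 7
26 = 3×7 + 5
7 = 1×5 + 2
5 = 2×2 + 1
2 = 2×1 + 0
gcd(2134, 3741) = 1, so the inverse exists.
Bézout: 1 = 903×3741 − 1583×2134.
So 2134⁻¹ ≡ −1583 ≡ 2158 (mod 3741).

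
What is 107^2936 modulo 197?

54

107^1 ≡ 107 (mod 197)
107^2 ≡ 107^2 = 11449 ≡ 23 (mod 197)
107^4 ≡ 23^2 = 529 ≡ 135 (mod 197)
107^8 ≡ 135^2 = 18225 ≡ 101 (mod 197)
107^16 ≡ 101^2 = 10201 ≡ 154 (mod 197)
107^32 ≡ 154^2 = 23716 ≡ 76 (mod 197)
107^64 ≡ 76^2 = 5776 ≡ 63 (mod 197)
107^128 ≡ 63^2 = 3969 ≡ 29 (mod 197)
107^256 ≡ 29^2 = 841 ≡ 53 (mod 197)
107^512 ≡ 53^2 = 2809 ≡ 51 (mod 197)
107^1024 ≡ 51^2 = 2601 ≡ 40 (mod 197)
107^2048 ≡ 40^2 = 1600 ≡ 24 (mod 197)
107^2936 = 107^2048 × 107^512 × 107^256 × 107^64 × 107^32 × 107^16 × 107^8 ≡ 24 × 51 × 53 × 63 × 76 × 154 × 101 (mod 197).
Accumulate the product:
24 × 51 = 1224 ≡ 42
42 × 53 = 2226 ≡ 59
59 × 63 = 3717 ≡ 171
171 × 76 = 12996 ≡ 191
191 × 154 = 29414 ≡ 61
61 × 101 = 6161 ≡ 54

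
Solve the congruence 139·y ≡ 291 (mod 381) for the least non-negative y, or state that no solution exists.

183

gcd(139, 381) = 1, so a unique solution mod 381 exists.
139⁻¹ ≡ 307 (mod 381).
y ≡ 307·291 ≡ 183 (mod 381).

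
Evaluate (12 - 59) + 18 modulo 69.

12 - 59 = -47 ≡ 22 (mod 69)
22 + 18 = 40

40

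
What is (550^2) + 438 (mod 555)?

(550)^2 ≡ 25 (mod 555)
25 + 438 = 463

463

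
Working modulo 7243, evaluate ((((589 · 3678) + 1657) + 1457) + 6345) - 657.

589 · 3678 = 2166342 ≡ 685 (mod 7243)
685 + 1657 = 2342
2342 + 1457 = 3799
3799 + 6345 = 10144 ≡ 2901 (mod 7243)
2901 - 657 = 2244

2244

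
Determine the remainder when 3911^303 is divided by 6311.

303 in binary is 100101111, i.e. 303 = 256 + 32 + 8 + 4 + 2 + 1.
3911^1 ≡ 3911 (mod 6311)
3911^2 ≡ 3911^2 = 15295921 ≡ 4368 (mod 6311)
3911^4 ≡ 4368^2 = 19079424 ≡ 1271 (mod 6311)
3911^8 ≡ 1271^2 = 1615441 ≡ 6136 (mod 6311)
3911^16 ≡ 6136^2 = 37650496 ≡ 5381 (mod 6311)
3911^32 ≡ 5381^2 = 28955161 ≡ 293 (mod 6311)
3911^64 ≡ 293^2 = 85849 ≡ 3806 (mod 6311)
3911^128 ≡ 3806^2 = 14485636 ≡ 1891 (mod 6311)
3911^256 ≡ 1891^2 = 3575881 ≡ 3855 (mod 6311)
3911^303 = 3911^256 × 3911^32 × 3911^8 × 3911^4 × 3911^2 × 3911^1 ≡ 3855 × 293 × 6136 × 1271 × 4368 × 3911 (mod 6311).
Accumulate the product:
3855 × 293 = 1129515 ≡ 6157
6157 × 6136 = 37779352 ≡ 1706
1706 × 1271 = 2168326 ≡ 3653
3653 × 4368 = 15956304 ≡ 2096
2096 × 3911 = 8197456 ≡ 5778

5778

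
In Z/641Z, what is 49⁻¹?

157

Apply the Euclidean algorithm and back-substitute:
641 = 13×49 + 4
49 = 12×4 + 1
4 = 4×1 + 0
gcd(49, 641) = 1, so the inverse exists.
Back-substitute for 1:
1 = 1×49 − 12×4
  = −12×641 + 157×49
So 49⁻¹ ≡ 157 (mod 641).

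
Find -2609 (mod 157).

-2609 = -17×157 + 60, so -2609 ≡ 60 (mod 157).

60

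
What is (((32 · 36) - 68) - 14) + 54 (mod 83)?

32 · 36 = 1152 ≡ 73 (mod 83)
73 - 68 = 5
5 - 14 = -9 ≡ 74 (mod 83)
74 + 54 = 128 ≡ 45 (mod 83)

45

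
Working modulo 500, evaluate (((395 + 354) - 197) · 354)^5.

268

395 + 354 = 749 ≡ 249 (mod 500)
249 - 197 = 52
52 · 354 = 18408 ≡ 408 (mod 500)
(408)^5 ≡ 268 (mod 500)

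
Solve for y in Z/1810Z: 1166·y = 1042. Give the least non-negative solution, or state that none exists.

642

gcd(1166, 1810) = 2, and 2 | 1042, so solutions exist.
Divide through by 2: 583·y = 521 (mod 905).
583⁻¹ ≡ 267 (mod 905).
y ≡ 267·521 ≡ 642 (mod 905).
The smallest non-negative solution is y = 642.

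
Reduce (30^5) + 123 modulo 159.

153

(30)^5 ≡ 30 (mod 159)
30 + 123 = 153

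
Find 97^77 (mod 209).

70

Using repeated squaring:
77 in binary is 1001101, i.e. 77 = 64 + 8 + 4 + 1.
97^1 ≡ 97 (mod 209)
97^2 ≡ 97^2 = 9409 ≡ 4 (mod 209)
97^4 ≡ 4^2 = 16 (mod 209)
97^8 ≡ 16^2 = 256 ≡ 47 (mod 209)
97^16 ≡ 47^2 = 2209 ≡ 119 (mod 209)
97^32 ≡ 119^2 = 14161 ≡ 158 (mod 209)
97^64 ≡ 158^2 = 24964 ≡ 93 (mod 209)
97^77 = 97^64 × 97^8 × 97^4 × 97^1 ≡ 93 × 47 × 16 × 97 (mod 209).
Accumulate the product:
93 × 47 = 4371 ≡ 191
191 × 16 = 3056 ≡ 130
130 × 97 = 12610 ≡ 70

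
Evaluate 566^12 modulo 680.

616

12 in binary is 1100, i.e. 12 = 8 + 4.
566^1 ≡ 566 (mod 680)
566^2 ≡ 566^2 = 320356 ≡ 76 (mod 680)
566^4 ≡ 76^2 = 5776 ≡ 336 (mod 680)
566^8 ≡ 336^2 = 112896 ≡ 16 (mod 680)
566^12 = 566^8 × 566^4 ≡ 16 × 336 (mod 680).
16 × 336 = 5376 ≡ 616 (mod 680).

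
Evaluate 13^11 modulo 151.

6

Using repeated squaring:
13^1 ≡ 13 (mod 151)
13^2 ≡ 13^2 = 169 ≡ 18 (mod 151)
13^4 ≡ 18^2 = 324 ≡ 22 (mod 151)
13^8 ≡ 22^2 = 484 ≡ 31 (mod 151)
13^11 = 13^8 × 13^2 × 13^1 ≡ 31 × 18 × 13 (mod 151).
Accumulate the product:
31 × 18 = 558 ≡ 105
105 × 13 = 1365 ≡ 6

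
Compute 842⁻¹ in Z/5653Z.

1900

5653 = 6*842 + 601
842 = 1*601 + 241
601 = 2*241 + 119
241 = 2*119 + 3
119 = 39*3 + 2
3 = 1*2 + 1
2 = 2*1 + 0
gcd(842, 5653) = 1, so the inverse exists.
Bézout: 1 = −283*5653 + 1900*842.
So 842⁻¹ ≡ 1900 (mod 5653).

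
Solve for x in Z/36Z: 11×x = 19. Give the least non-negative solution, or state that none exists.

5

gcd(11, 36) = 1, so a unique solution mod 36 exists.
11⁻¹ ≡ 23 (mod 36).
x ≡ 23×19 ≡ 5 (mod 36).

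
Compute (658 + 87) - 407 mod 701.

338

658 + 87 = 745 ≡ 44 (mod 701)
44 - 407 = -363 ≡ 338 (mod 701)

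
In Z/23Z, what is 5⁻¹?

14

Apply the Euclidean algorithm and back-substitute:
23 = 4·5 + 3
5 = 1·3 + 2
3 = 1·2 + 1
2 = 2·1 + 0
gcd(5, 23) = 1, so the inverse exists.
Bézout: 1 = 2·23 − 9·5.
So 5⁻¹ ≡ −9 ≡ 14 (mod 23).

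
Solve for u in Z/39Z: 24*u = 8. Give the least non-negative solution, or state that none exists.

no solution

gcd(24, 39) = 3, and 3 does not divide 8.
So the congruence has no solution.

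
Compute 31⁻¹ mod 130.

21

130 = 4*31 + 6
31 = 5*6 + 1
6 = 6*1 + 0
gcd(31, 130) = 1, so the inverse exists.
Back-substitute for 1:
1 = 1*31 − 5*6
  = −5*130 + 21*31
So 31⁻¹ ≡ 21 (mod 130).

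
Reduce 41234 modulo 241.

23

41234 = 171×241 + 23, so 41234 ≡ 23 (mod 241).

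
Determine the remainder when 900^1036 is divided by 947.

By square-and-multiply:
1036 in binary is 10000001100, i.e. 1036 = 1024 + 8 + 4.
900^1 ≡ 900 (mod 947)
900^2 ≡ 900^2 = 810000 ≡ 315 (mod 947)
900^4 ≡ 315^2 = 99225 ≡ 737 (mod 947)
900^8 ≡ 737^2 = 543169 ≡ 538 (mod 947)
900^16 ≡ 538^2 = 289444 ≡ 609 (mod 947)
900^32 ≡ 609^2 = 370881 ≡ 604 (mod 947)
900^64 ≡ 604^2 = 364816 ≡ 221 (mod 947)
900^128 ≡ 221^2 = 48841 ≡ 544 (mod 947)
900^256 ≡ 544^2 = 295936 ≡ 472 (mod 947)
900^512 ≡ 472^2 = 222784 ≡ 239 (mod 947)
900^1024 ≡ 239^2 = 57121 ≡ 301 (mod 947)
900^1036 = 900^1024 × 900^8 × 900^4 ≡ 301 × 538 × 737 (mod 947).
Accumulate the product:
301 × 538 = 161938 ≡ 1
1 × 737 = 737

737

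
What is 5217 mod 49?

5217 = 106×49 + 23, so 5217 ≡ 23 (mod 49).

23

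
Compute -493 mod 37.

25

-493 = -14·37 + 25, so -493 ≡ 25 (mod 37).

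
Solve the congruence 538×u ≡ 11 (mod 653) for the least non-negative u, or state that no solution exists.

210

gcd(538, 653) = 1, so a unique solution mod 653 exists.
538⁻¹ ≡ 494 (mod 653).
u ≡ 494×11 ≡ 210 (mod 653).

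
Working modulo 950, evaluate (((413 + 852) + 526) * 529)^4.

413 + 852 = 1265 ≡ 315 (mod 950)
315 + 526 = 841
841 * 529 = 444889 ≡ 289 (mod 950)
(289)^4 ≡ 541 (mod 950)

541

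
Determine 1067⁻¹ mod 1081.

1081 = 1*1067 + 14
1067 = 76*14 + 3
14 = 4*3 + 2
3 = 1*2 + 1
2 = 2*1 + 0
gcd(1067, 1081) = 1, so the inverse exists.
Bézout: 1 = −381*1081 + 386*1067.
So 1067⁻¹ ≡ 386 (mod 1081).

386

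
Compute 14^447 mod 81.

Using repeated squaring:
447 in binary is 110111111, i.e. 447 = 256 + 128 + 32 + 16 + 8 + 4 + 2 + 1.
14^1 ≡ 14 (mod 81)
14^2 ≡ 14^2 = 196 ≡ 34 (mod 81)
14^4 ≡ 34^2 = 1156 ≡ 22 (mod 81)
14^8 ≡ 22^2 = 484 ≡ 79 (mod 81)
14^16 ≡ 79^2 = 6241 ≡ 4 (mod 81)
14^32 ≡ 4^2 = 16 (mod 81)
14^64 ≡ 16^2 = 256 ≡ 13 (mod 81)
14^128 ≡ 13^2 = 169 ≡ 7 (mod 81)
14^256 ≡ 7^2 = 49 (mod 81)
14^447 = 14^256 * 14^128 * 14^32 * 14^16 * 14^8 * 14^4 * 14^2 * 14^1 ≡ 49 * 7 * 16 * 4 * 79 * 22 * 34 * 14 (mod 81).
Accumulate the product:
49 * 7 = 343 ≡ 19
19 * 16 = 304 ≡ 61
61 * 4 = 244 ≡ 1
1 * 79 = 79
79 * 22 = 1738 ≡ 37
37 * 34 = 1258 ≡ 43
43 * 14 = 602 ≡ 35

35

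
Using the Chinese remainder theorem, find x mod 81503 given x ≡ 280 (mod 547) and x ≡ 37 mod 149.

547⁻¹ mod 149: 547*76 ≡ 1 (mod 149), so 547⁻¹ ≡ 76.
x = 280 + 547*((37 − 280)*76 mod 149) = 280 + 547*8 = 4656.
Check: 4656 mod 547 = 280, 4656 mod 149 = 37. ✓

4656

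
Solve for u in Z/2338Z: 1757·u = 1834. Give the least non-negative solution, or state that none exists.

190

gcd(1757, 2338) = 7, and 7 | 1834, so solutions exist.
Divide through by 7: 251·u = 262 (mod 334).
251⁻¹ ≡ 169 (mod 334).
u ≡ 169·262 ≡ 190 (mod 334).
The smallest non-negative solution is u = 190.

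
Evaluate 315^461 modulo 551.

By square-and-multiply:
461 in binary is 111001101, i.e. 461 = 256 + 128 + 64 + 8 + 4 + 1.
315^1 ≡ 315 (mod 551)
315^2 ≡ 315^2 = 99225 ≡ 45 (mod 551)
315^4 ≡ 45^2 = 2025 ≡ 372 (mod 551)
315^8 ≡ 372^2 = 138384 ≡ 83 (mod 551)
315^16 ≡ 83^2 = 6889 ≡ 277 (mod 551)
315^32 ≡ 277^2 = 76729 ≡ 140 (mod 551)
315^64 ≡ 140^2 = 19600 ≡ 315 (mod 551)
315^128 ≡ 315^2 = 99225 ≡ 45 (mod 551)
315^256 ≡ 45^2 = 2025 ≡ 372 (mod 551)
315^461 = 315^256 · 315^128 · 315^64 · 315^8 · 315^4 · 315^1 ≡ 372 · 45 · 315 · 83 · 372 · 315 (mod 551).
Accumulate the product:
372 · 45 = 16740 ≡ 210
210 · 315 = 66150 ≡ 30
30 · 83 = 2490 ≡ 286
286 · 372 = 106392 ≡ 49
49 · 315 = 15435 ≡ 7

7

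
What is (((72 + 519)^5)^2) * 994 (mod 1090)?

72 + 519 = 591
(591)^5 ≡ 391 (mod 1090)
(391)^2 ≡ 281 (mod 1090)
281 * 994 = 279314 ≡ 274 (mod 1090)

274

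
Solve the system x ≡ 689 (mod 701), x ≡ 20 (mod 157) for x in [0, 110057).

701⁻¹ mod 157: 701×114 ≡ 1 (mod 157), so 701⁻¹ ≡ 114.
x = 689 + 701×((20 − 689)×114 mod 157) = 689 + 701×36 = 25925.

25925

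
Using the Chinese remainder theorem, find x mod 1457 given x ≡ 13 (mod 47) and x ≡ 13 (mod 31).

47⁻¹ mod 31: 47·2 ≡ 1 (mod 31), so 47⁻¹ ≡ 2.
x = 13 + 47·((13 − 13)·2 mod 31) = 13 + 47·0 = 13.
Check: 13 mod 47 = 13, 13 mod 31 = 13. ✓

13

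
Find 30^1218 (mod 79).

Compute successive squares:
1218 in binary is 10011000010, i.e. 1218 = 1024 + 128 + 64 + 2.
30^1 ≡ 30 (mod 79)
30^2 ≡ 30^2 = 900 ≡ 31 (mod 79)
30^4 ≡ 31^2 = 961 ≡ 13 (mod 79)
30^8 ≡ 13^2 = 169 ≡ 11 (mod 79)
30^16 ≡ 11^2 = 121 ≡ 42 (mod 79)
30^32 ≡ 42^2 = 1764 ≡ 26 (mod 79)
30^64 ≡ 26^2 = 676 ≡ 44 (mod 79)
30^128 ≡ 44^2 = 1936 ≡ 40 (mod 79)
30^256 ≡ 40^2 = 1600 ≡ 20 (mod 79)
30^512 ≡ 20^2 = 400 ≡ 5 (mod 79)
30^1024 ≡ 5^2 = 25 (mod 79)
30^1218 = 30^1024 * 30^128 * 30^64 * 30^2 ≡ 25 * 40 * 44 * 31 (mod 79).
Accumulate the product:
25 * 40 = 1000 ≡ 52
52 * 44 = 2288 ≡ 76
76 * 31 = 2356 ≡ 65

65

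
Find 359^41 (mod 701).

Compute successive squares:
359^1 ≡ 359 (mod 701)
359^2 ≡ 359^2 = 128881 ≡ 598 (mod 701)
359^4 ≡ 598^2 = 357604 ≡ 94 (mod 701)
359^8 ≡ 94^2 = 8836 ≡ 424 (mod 701)
359^16 ≡ 424^2 = 179776 ≡ 320 (mod 701)
359^32 ≡ 320^2 = 102400 ≡ 54 (mod 701)
359^41 = 359^32 × 359^8 × 359^1 ≡ 54 × 424 × 359 (mod 701).
Accumulate the product:
54 × 424 = 22896 ≡ 464
464 × 359 = 166576 ≡ 439

439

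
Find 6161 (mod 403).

6161 = 15*403 + 116, so 6161 ≡ 116 (mod 403).

116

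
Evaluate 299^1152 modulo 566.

1152 in binary is 10010000000, i.e. 1152 = 1024 + 128.
299^1 ≡ 299 (mod 566)
299^2 ≡ 299^2 = 89401 ≡ 539 (mod 566)
299^4 ≡ 539^2 = 290521 ≡ 163 (mod 566)
299^8 ≡ 163^2 = 26569 ≡ 533 (mod 566)
299^16 ≡ 533^2 = 284089 ≡ 523 (mod 566)
299^32 ≡ 523^2 = 273529 ≡ 151 (mod 566)
299^64 ≡ 151^2 = 22801 ≡ 161 (mod 566)
299^128 ≡ 161^2 = 25921 ≡ 451 (mod 566)
299^256 ≡ 451^2 = 203401 ≡ 207 (mod 566)
299^512 ≡ 207^2 = 42849 ≡ 399 (mod 566)
299^1024 ≡ 399^2 = 159201 ≡ 155 (mod 566)
299^1152 = 299^1024 * 299^128 ≡ 155 * 451 (mod 566).
155 * 451 = 69905 ≡ 287 (mod 566).

287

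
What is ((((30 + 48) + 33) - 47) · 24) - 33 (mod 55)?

30 + 48 = 78 ≡ 23 (mod 55)
23 + 33 = 56 ≡ 1 (mod 55)
1 - 47 = -46 ≡ 9 (mod 55)
9 · 24 = 216 ≡ 51 (mod 55)
51 - 33 = 18

18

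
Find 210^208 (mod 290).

Using repeated squaring:
208 in binary is 11010000, i.e. 208 = 128 + 64 + 16.
210^1 ≡ 210 (mod 290)
210^2 ≡ 210^2 = 44100 ≡ 20 (mod 290)
210^4 ≡ 20^2 = 400 ≡ 110 (mod 290)
210^8 ≡ 110^2 = 12100 ≡ 210 (mod 290)
210^16 ≡ 210^2 = 44100 ≡ 20 (mod 290)
210^32 ≡ 20^2 = 400 ≡ 110 (mod 290)
210^64 ≡ 110^2 = 12100 ≡ 210 (mod 290)
210^128 ≡ 210^2 = 44100 ≡ 20 (mod 290)
210^208 = 210^128 × 210^64 × 210^16 ≡ 20 × 210 × 20 (mod 290).
Accumulate the product:
20 × 210 = 4200 ≡ 140
140 × 20 = 2800 ≡ 190

190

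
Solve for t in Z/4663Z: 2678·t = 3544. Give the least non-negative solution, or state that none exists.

gcd(2678, 4663) = 1, so a unique solution mod 4663 exists.
2678⁻¹ ≡ 2530 (mod 4663).
t ≡ 2530·3544 ≡ 4034 (mod 4663).

4034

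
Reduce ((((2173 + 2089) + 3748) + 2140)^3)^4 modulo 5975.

1125

2173 + 2089 = 4262
4262 + 3748 = 8010 ≡ 2035 (mod 5975)
2035 + 2140 = 4175
(4175)^3 ≡ 325 (mod 5975)
(325)^4 ≡ 1125 (mod 5975)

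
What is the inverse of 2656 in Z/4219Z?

3833

By the extended Euclidean algorithm:
4219 = 1·2656 + 1563
2656 = 1·1563 + 1093
1563 = 1·1093 + 470
1093 = 2·470 + 153
470 = 3·153 + 11
153 = 13·11 + 10
11 = 1·10 + 1
10 = 10·1 + 0
gcd(2656, 4219) = 1, so the inverse exists.
Back-substitute for 1:
1 = 1·11 − 1·10
  = −1·153 + 14·11
  = 14·470 − 43·153
  = −43·1093 + 100·470
  = 100·1563 − 143·1093
  = −143·2656 + 243·1563
  = 243·4219 − 386·2656
So 2656⁻¹ ≡ −386 ≡ 3833 (mod 4219).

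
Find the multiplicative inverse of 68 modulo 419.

Apply the Euclidean algorithm and back-substitute:
419 = 6×68 + 11
68 = 6×11 + 2
11 = 5×2 + 1
2 = 2×1 + 0
gcd(68, 419) = 1, so the inverse exists.
Back-substitute for 1:
1 = 1×11 − 5×2
  = −5×68 + 31×11
  = 31×419 − 191×68
So 68⁻¹ ≡ −191 ≡ 228 (mod 419).

228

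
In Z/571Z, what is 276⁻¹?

60

By the extended Euclidean algorithm:
571 = 2·276 + 19
276 = 14·19 + 10
19 = 1·10 + 9
10 = 1·9 + 1
9 = 9·1 + 0
gcd(276, 571) = 1, so the inverse exists.
Bézout: 1 = −29·571 + 60·276.
So 276⁻¹ ≡ 60 (mod 571).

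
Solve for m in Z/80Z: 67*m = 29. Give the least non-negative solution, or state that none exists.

gcd(67, 80) = 1, so a unique solution mod 80 exists.
67⁻¹ ≡ 43 (mod 80).
m ≡ 43*29 ≡ 47 (mod 80).

47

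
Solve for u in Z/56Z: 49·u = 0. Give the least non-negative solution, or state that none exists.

gcd(49, 56) = 7, and 7 | 0, so solutions exist.
Divide through by 7: 7·u ≡ 0 mod 8.
7⁻¹ ≡ 7 (mod 8).
u ≡ 7·0 ≡ 0 (mod 8).
The smallest non-negative solution is u = 0.

0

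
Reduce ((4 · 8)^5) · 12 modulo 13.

11

4 · 8 = 32 ≡ 6 (mod 13)
(6)^5 ≡ 2 (mod 13)
2 · 12 = 24 ≡ 11 (mod 13)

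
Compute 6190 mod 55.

6190 = 112·55 + 30, so 6190 ≡ 30 (mod 55).

30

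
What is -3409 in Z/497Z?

-3409 = -7*497 + 70, so -3409 ≡ 70 (mod 497).

70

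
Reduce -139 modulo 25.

-139 = -6·25 + 11, so -139 ≡ 11 (mod 25).

11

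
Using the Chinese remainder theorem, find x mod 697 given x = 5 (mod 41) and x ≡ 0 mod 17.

41⁻¹ mod 17: 41×5 ≡ 1 (mod 17), so 41⁻¹ ≡ 5.
x = 5 + 41×((0 − 5)×5 mod 17) = 5 + 41×9 = 374.

374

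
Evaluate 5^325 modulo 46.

By square-and-multiply:
325 in binary is 101000101, i.e. 325 = 256 + 64 + 4 + 1.
5^1 ≡ 5 (mod 46)
5^2 ≡ 5^2 = 25 (mod 46)
5^4 ≡ 25^2 = 625 ≡ 27 (mod 46)
5^8 ≡ 27^2 = 729 ≡ 39 (mod 46)
5^16 ≡ 39^2 = 1521 ≡ 3 (mod 46)
5^32 ≡ 3^2 = 9 (mod 46)
5^64 ≡ 9^2 = 81 ≡ 35 (mod 46)
5^128 ≡ 35^2 = 1225 ≡ 29 (mod 46)
5^256 ≡ 29^2 = 841 ≡ 13 (mod 46)
5^325 = 5^256 · 5^64 · 5^4 · 5^1 ≡ 13 · 35 · 27 · 5 (mod 46).
Accumulate the product:
13 · 35 = 455 ≡ 41
41 · 27 = 1107 ≡ 3
3 · 5 = 15

15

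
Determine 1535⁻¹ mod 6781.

By the extended Euclidean algorithm:
6781 = 4·1535 + 641
1535 = 2·641 + 253
641 = 2·253 + 135
253 = 1·135 + 118
135 = 1·118 + 17
118 = 6·17 + 16
17 = 1·16 + 1
16 = 16·1 + 0
gcd(1535, 6781) = 1, so the inverse exists.
Back-substitute for 1:
1 = 1·17 − 1·16
  = −1·118 + 7·17
  = 7·135 − 8·118
  = −8·253 + 15·135
  = 15·641 − 38·253
  = −38·1535 + 91·641
  = 91·6781 − 402·1535
So 1535⁻¹ ≡ −402 ≡ 6379 (mod 6781).

6379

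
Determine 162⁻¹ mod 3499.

108

Run the extended Euclidean algorithm:
3499 = 21*162 + 97
162 = 1*97 + 65
97 = 1*65 + 32
65 = 2*32 + 1
32 = 32*1 + 0
gcd(162, 3499) = 1, so the inverse exists.
Back-substitute for 1:
1 = 1*65 − 2*32
  = −2*97 + 3*65
  = 3*162 − 5*97
  = −5*3499 + 108*162
So 162⁻¹ ≡ 108 (mod 3499).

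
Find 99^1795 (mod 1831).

190

By square-and-multiply:
1795 in binary is 11100000011, i.e. 1795 = 1024 + 512 + 256 + 2 + 1.
99^1 ≡ 99 (mod 1831)
99^2 ≡ 99^2 = 9801 ≡ 646 (mod 1831)
99^4 ≡ 646^2 = 417316 ≡ 1679 (mod 1831)
99^8 ≡ 1679^2 = 2819041 ≡ 1132 (mod 1831)
99^16 ≡ 1132^2 = 1281424 ≡ 1555 (mod 1831)
99^32 ≡ 1555^2 = 2418025 ≡ 1105 (mod 1831)
99^64 ≡ 1105^2 = 1221025 ≡ 1579 (mod 1831)
99^128 ≡ 1579^2 = 2493241 ≡ 1250 (mod 1831)
99^256 ≡ 1250^2 = 1562500 ≡ 657 (mod 1831)
99^512 ≡ 657^2 = 431649 ≡ 1364 (mod 1831)
99^1024 ≡ 1364^2 = 1860496 ≡ 200 (mod 1831)
99^1795 = 99^1024 * 99^512 * 99^256 * 99^2 * 99^1 ≡ 200 * 1364 * 657 * 646 * 99 (mod 1831).
Accumulate the product:
200 * 1364 = 272800 ≡ 1812
1812 * 657 = 1190484 ≡ 334
334 * 646 = 215764 ≡ 1537
1537 * 99 = 152163 ≡ 190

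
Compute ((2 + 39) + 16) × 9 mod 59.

2 + 39 = 41
41 + 16 = 57
57 × 9 = 513 ≡ 41 (mod 59)

41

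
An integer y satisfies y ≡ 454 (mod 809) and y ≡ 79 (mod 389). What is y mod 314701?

10971

809⁻¹ mod 389: 809*251 ≡ 1 (mod 389), so 809⁻¹ ≡ 251.
y = 454 + 809*((79 − 454)*251 mod 389) = 454 + 809*13 = 10971.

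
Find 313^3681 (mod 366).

313

By square-and-multiply:
313^1 ≡ 313 (mod 366)
313^2 ≡ 313^2 = 97969 ≡ 247 (mod 366)
313^4 ≡ 247^2 = 61009 ≡ 253 (mod 366)
313^8 ≡ 253^2 = 64009 ≡ 325 (mod 366)
313^16 ≡ 325^2 = 105625 ≡ 217 (mod 366)
313^32 ≡ 217^2 = 47089 ≡ 241 (mod 366)
313^64 ≡ 241^2 = 58081 ≡ 253 (mod 366)
313^128 ≡ 253^2 = 64009 ≡ 325 (mod 366)
313^256 ≡ 325^2 = 105625 ≡ 217 (mod 366)
313^512 ≡ 217^2 = 47089 ≡ 241 (mod 366)
313^1024 ≡ 241^2 = 58081 ≡ 253 (mod 366)
313^2048 ≡ 253^2 = 64009 ≡ 325 (mod 366)
313^3681 = 313^2048 · 313^1024 · 313^512 · 313^64 · 313^32 · 313^1 ≡ 325 · 253 · 241 · 253 · 241 · 313 (mod 366).
Accumulate the product:
325 · 253 = 82225 ≡ 241
241 · 241 = 58081 ≡ 253
253 · 253 = 64009 ≡ 325
325 · 241 = 78325 ≡ 1
1 · 313 = 313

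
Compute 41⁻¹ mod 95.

Run the extended Euclidean algorithm:
95 = 2*41 + 13
41 = 3*13 + 2
13 = 6*2 + 1
2 = 2*1 + 0
gcd(41, 95) = 1, so the inverse exists.
Back-substitute for 1:
1 = 1*13 − 6*2
  = −6*41 + 19*13
  = 19*95 − 44*41
So 41⁻¹ ≡ −44 ≡ 51 (mod 95).

51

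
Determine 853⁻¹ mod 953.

162

Apply the Euclidean algorithm and back-substitute:
953 = 1×853 + 100
853 = 8×100 + 53
100 = 1×53 + 47
53 = 1×47 + 6
47 = 7×6 + 5
6 = 1×5 + 1
5 = 5×1 + 0
gcd(853, 953) = 1, so the inverse exists.
Back-substitute for 1:
1 = 1×6 − 1×5
  = −1×47 + 8×6
  = 8×53 − 9×47
  = −9×100 + 17×53
  = 17×853 − 145×100
  = −145×953 + 162×853
So 853⁻¹ ≡ 162 (mod 953).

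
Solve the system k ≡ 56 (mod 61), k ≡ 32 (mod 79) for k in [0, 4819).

3350

61⁻¹ mod 79: 61·57 ≡ 1 (mod 79), so 61⁻¹ ≡ 57.
k = 56 + 61·((32 − 56)·57 mod 79) = 56 + 61·54 = 3350.
Check: 3350 mod 61 = 56, 3350 mod 79 = 32. ✓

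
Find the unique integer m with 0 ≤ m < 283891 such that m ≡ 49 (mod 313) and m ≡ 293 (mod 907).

113668

313⁻¹ mod 907: 313·652 ≡ 1 (mod 907), so 313⁻¹ ≡ 652.
m = 49 + 313·((293 − 49)·652 mod 907) = 49 + 313·363 = 113668.
Check: 113668 mod 313 = 49, 113668 mod 907 = 293. ✓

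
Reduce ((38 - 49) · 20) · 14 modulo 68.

48

38 - 49 = -11 ≡ 57 (mod 68)
57 · 20 = 1140 ≡ 52 (mod 68)
52 · 14 = 728 ≡ 48 (mod 68)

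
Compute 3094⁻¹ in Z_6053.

3856

Apply the Euclidean algorithm and back-substitute:
6053 = 1×3094 + 2959
3094 = 1×2959 + 135
2959 = 21×135 + 124
135 = 1×124 + 11
124 = 11×11 + 3
11 = 3×3 + 2
3 = 1×2 + 1
2 = 2×1 + 0
gcd(3094, 6053) = 1, so the inverse exists.
Bézout: 1 = 1123×6053 − 2197×3094.
So 3094⁻¹ ≡ −2197 ≡ 3856 (mod 6053).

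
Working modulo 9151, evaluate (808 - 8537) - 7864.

808 - 8537 = -7729 ≡ 1422 (mod 9151)
1422 - 7864 = -6442 ≡ 2709 (mod 9151)

2709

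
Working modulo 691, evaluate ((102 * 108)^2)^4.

531

102 * 108 = 11016 ≡ 651 (mod 691)
(651)^2 ≡ 218 (mod 691)
(218)^4 ≡ 531 (mod 691)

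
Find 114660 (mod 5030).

114660 = 22·5030 + 4000, so 114660 ≡ 4000 (mod 5030).

4000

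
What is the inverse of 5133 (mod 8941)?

4069

By the extended Euclidean algorithm:
8941 = 1*5133 + 3808
5133 = 1*3808 + 1325
3808 = 2*1325 + 1158
1325 = 1*1158 + 167
1158 = 6*167 + 156
167 = 1*156 + 11
156 = 14*11 + 2
11 = 5*2 + 1
2 = 2*1 + 0
gcd(5133, 8941) = 1, so the inverse exists.
Back-substitute for 1:
1 = 1*11 − 5*2
  = −5*156 + 71*11
  = 71*167 − 76*156
  = −76*1158 + 527*167
  = 527*1325 − 603*1158
  = −603*3808 + 1733*1325
  = 1733*5133 − 2336*3808
  = −2336*8941 + 4069*5133
So 5133⁻¹ ≡ 4069 (mod 8941).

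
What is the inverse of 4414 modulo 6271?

Run the extended Euclidean algorithm:
6271 = 1·4414 + 1857
4414 = 2·1857 + 700
1857 = 2·700 + 457
700 = 1·457 + 243
457 = 1·243 + 214
243 = 1·214 + 29
214 = 7·29 + 11
29 = 2·11 + 7
11 = 1·7 + 4
7 = 1·4 + 3
4 = 1·3 + 1
3 = 3·1 + 0
gcd(4414, 6271) = 1, so the inverse exists.
Bézout: 1 = 1217·6271 − 1729·4414.
So 4414⁻¹ ≡ −1729 ≡ 4542 (mod 6271).

4542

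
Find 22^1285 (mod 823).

624

Compute successive squares:
1285 in binary is 10100000101, i.e. 1285 = 1024 + 256 + 4 + 1.
22^1 ≡ 22 (mod 823)
22^2 ≡ 22^2 = 484 (mod 823)
22^4 ≡ 484^2 = 234256 ≡ 524 (mod 823)
22^8 ≡ 524^2 = 274576 ≡ 517 (mod 823)
22^16 ≡ 517^2 = 267289 ≡ 637 (mod 823)
22^32 ≡ 637^2 = 405769 ≡ 30 (mod 823)
22^64 ≡ 30^2 = 900 ≡ 77 (mod 823)
22^128 ≡ 77^2 = 5929 ≡ 168 (mod 823)
22^256 ≡ 168^2 = 28224 ≡ 242 (mod 823)
22^512 ≡ 242^2 = 58564 ≡ 131 (mod 823)
22^1024 ≡ 131^2 = 17161 ≡ 701 (mod 823)
22^1285 = 22^1024 * 22^256 * 22^4 * 22^1 ≡ 701 * 242 * 524 * 22 (mod 823).
Accumulate the product:
701 * 242 = 169642 ≡ 104
104 * 524 = 54496 ≡ 178
178 * 22 = 3916 ≡ 624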